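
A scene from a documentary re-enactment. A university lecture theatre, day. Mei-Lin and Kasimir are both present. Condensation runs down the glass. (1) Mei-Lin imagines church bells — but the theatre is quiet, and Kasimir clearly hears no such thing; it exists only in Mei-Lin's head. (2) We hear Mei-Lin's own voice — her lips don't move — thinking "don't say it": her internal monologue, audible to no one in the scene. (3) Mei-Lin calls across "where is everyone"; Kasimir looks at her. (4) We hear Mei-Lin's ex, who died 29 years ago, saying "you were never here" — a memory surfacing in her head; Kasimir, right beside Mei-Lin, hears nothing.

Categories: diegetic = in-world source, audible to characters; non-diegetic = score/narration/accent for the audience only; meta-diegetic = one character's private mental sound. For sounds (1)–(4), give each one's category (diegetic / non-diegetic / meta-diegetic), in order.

(1) is meta-diegetic: the sound is imagined by Mei-Lin; nothing in the story world is producing it and Kasimir can't hear it.
(2) internal monologue — inside Mei-Lin's mind, not spoken into the scene → meta-diegetic.
(3) on-screen dialogue — Mei-Lin speaks and Kasimir is there to hear → diegetic.
Sound (4): a remembered line, private to Mei-Lin — not present in the room, not audible to Kasimir, so meta-diegetic.

meta-diegetic, meta-diegetic, diegetic, meta-diegetic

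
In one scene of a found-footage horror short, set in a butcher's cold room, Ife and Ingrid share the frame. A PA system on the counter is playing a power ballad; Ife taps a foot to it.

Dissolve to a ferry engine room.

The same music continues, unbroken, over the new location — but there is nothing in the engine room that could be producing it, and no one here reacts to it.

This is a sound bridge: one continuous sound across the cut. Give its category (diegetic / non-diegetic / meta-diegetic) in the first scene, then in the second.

diegetic, non-diegetic

Scene one: a PA system is an on-screen source and Ife reacts to it → diegetic.
Scene two: there is no source in the engine room and no one hears it — it's now underscore → non-diegetic.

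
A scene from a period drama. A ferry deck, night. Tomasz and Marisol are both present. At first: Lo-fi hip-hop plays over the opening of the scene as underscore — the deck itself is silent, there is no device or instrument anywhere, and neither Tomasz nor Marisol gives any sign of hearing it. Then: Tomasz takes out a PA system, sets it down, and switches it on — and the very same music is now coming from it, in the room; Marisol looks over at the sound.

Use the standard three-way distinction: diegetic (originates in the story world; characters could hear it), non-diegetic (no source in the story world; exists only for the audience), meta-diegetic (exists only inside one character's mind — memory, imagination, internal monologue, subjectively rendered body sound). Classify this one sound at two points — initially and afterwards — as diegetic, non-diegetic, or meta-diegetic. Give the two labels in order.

Initially: no in-world source exists and no character can hear it — underscore → non-diegetic.
Afterwards: a PA system is now a real source in the story world and the characters hear it → diegetic.

non-diegetic, diegetic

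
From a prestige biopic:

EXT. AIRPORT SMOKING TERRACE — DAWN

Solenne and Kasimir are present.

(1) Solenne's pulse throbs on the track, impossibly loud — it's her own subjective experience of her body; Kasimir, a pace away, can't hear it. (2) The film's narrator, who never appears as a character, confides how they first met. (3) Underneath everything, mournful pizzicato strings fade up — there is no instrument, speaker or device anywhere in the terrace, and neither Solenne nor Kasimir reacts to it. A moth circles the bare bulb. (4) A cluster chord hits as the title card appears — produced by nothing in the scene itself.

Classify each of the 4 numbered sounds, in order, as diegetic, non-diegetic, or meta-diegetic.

meta-diegetic, non-diegetic, non-diegetic, non-diegetic

Sound (1): it's Solenne's internal bodily sensation rendered as sound; only Solenne 'hears' it, so meta-diegetic.
(2) commentary laid over the scene from outside the fiction → non-diegetic.
(3) is non-diegetic: nothing in the terrace produces it and the characters don't hear it — pure soundtrack.
(4) is non-diegetic: it's a sound-design accent with no in-world source; no one in the scene can hear it.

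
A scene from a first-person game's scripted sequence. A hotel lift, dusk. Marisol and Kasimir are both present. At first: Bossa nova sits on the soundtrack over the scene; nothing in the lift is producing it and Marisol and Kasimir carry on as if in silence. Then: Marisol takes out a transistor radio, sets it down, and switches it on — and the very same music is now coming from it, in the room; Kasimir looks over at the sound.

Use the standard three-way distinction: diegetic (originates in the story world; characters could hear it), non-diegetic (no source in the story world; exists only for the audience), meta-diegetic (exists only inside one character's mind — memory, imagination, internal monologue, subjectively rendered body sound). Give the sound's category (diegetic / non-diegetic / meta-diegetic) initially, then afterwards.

Initially: no in-world source exists and no character can hear it — underscore → non-diegetic.
Afterwards: a transistor radio is now a real source in the story world and the characters hear it → diegetic.

non-diegetic, diegetic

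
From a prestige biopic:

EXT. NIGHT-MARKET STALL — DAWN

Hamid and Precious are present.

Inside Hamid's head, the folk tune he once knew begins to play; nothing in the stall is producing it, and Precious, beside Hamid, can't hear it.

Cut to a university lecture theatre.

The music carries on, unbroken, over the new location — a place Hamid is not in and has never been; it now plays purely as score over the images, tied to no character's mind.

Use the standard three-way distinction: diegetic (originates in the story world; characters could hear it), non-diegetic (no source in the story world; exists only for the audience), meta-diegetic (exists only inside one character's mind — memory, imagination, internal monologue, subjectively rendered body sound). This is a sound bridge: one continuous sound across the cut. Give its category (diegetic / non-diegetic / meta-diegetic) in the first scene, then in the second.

meta-diegetic, non-diegetic

Scene one: the music exists only inside Hamid's mind; Precious can't hear it → meta-diegetic.
Scene two: it's detached from Hamid entirely and plays over unrelated images with no in-world source — conventional underscore → non-diegetic.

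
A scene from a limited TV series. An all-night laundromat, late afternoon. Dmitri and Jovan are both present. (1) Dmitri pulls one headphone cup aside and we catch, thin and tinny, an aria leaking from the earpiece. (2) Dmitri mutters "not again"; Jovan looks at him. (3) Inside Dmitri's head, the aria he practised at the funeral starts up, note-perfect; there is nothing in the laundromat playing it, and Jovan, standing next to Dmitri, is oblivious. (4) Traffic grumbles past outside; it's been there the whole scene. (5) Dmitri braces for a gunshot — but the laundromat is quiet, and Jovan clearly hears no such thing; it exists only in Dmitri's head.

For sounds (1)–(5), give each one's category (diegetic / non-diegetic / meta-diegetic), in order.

(1) the headphones are an on-screen source → diegetic.
(2) is diegetic: on-screen dialogue — Dmitri speaks and Jovan is there to hear.
Sound (3): the music is a memory playing inside Dmitri's mind alone; no real-world source, Jovan can't hear it, so meta-diegetic.
(4) ambient/room sound belonging to the story's physical space → diegetic.
(5) Dmitri alone 'hears' it — an imagined sound, not present in the space → meta-diegetic.

diegetic, diegetic, meta-diegetic, diegetic, meta-diegetic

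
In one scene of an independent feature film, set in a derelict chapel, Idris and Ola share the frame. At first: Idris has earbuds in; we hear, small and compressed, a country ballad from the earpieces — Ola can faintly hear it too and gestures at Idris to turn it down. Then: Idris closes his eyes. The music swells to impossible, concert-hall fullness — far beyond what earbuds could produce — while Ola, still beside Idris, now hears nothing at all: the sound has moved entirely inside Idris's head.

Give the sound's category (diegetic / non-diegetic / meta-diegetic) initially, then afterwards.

Initially: the earbuds are a physical source both characters can hear → diegetic.
Afterwards: the music now exists only as Idris's subjective experience; Ola can no longer hear it → meta-diegetic.

diegetic, meta-diegetic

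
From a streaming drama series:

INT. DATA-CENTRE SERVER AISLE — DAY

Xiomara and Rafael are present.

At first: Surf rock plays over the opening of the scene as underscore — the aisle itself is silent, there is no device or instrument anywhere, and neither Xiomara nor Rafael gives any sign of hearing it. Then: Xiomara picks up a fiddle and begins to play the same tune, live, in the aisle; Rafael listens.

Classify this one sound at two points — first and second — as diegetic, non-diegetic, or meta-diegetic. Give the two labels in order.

First: no in-world source exists and no character can hear it — underscore → non-diegetic.
Second: a fiddle is now a real source in the story world and the characters hear it → diegetic.

non-diegetic, diegetic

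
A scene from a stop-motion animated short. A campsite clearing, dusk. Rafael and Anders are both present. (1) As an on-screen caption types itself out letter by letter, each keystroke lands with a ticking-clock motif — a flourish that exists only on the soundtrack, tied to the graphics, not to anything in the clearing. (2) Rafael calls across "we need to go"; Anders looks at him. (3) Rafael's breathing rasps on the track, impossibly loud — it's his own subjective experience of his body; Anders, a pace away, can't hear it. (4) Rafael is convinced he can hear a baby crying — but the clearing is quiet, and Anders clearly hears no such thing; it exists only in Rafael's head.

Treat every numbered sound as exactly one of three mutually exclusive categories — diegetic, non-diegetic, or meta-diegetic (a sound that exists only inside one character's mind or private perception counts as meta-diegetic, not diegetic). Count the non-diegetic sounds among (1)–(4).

(1) sound married to a title/caption — outside the diegesis by definition → non-diegetic.
(2) Rafael is a character speaking aloud in the scene → diegetic.
(3) a subjective body sound — Rafael's private perception, inaudible to Anders → meta-diegetic.
Sound (4): subjective to Rafael: the clearing is silent and Anders hears nothing, so meta-diegetic.
So 1 of the 4 is non-diegetic: (1).

1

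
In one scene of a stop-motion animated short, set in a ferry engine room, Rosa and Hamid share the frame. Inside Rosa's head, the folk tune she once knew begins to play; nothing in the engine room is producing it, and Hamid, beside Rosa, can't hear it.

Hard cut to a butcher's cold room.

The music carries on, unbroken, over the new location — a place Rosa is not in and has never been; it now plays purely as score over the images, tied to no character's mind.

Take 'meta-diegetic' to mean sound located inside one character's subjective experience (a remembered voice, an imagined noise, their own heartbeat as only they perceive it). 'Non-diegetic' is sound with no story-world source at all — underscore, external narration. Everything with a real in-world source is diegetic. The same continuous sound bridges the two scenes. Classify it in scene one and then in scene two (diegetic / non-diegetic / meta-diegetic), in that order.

meta-diegetic, non-diegetic

Scene one: the music exists only inside Rosa's mind; Hamid can't hear it → meta-diegetic.
Scene two: it's detached from Rosa entirely and plays over unrelated images with no in-world source — conventional underscore → non-diegetic.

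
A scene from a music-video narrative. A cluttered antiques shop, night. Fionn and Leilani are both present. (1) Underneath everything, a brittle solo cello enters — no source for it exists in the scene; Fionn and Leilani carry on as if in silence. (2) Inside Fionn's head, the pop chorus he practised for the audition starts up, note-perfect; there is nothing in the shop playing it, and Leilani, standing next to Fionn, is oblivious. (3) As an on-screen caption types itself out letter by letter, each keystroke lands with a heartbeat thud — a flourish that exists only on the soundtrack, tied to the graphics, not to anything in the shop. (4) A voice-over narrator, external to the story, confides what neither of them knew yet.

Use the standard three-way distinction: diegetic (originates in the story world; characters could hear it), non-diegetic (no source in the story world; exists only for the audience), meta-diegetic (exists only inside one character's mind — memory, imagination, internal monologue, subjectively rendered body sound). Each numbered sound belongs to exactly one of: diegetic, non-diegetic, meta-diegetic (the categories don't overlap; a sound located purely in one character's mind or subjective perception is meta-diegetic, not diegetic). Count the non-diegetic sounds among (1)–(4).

3

Sound (1): score with no on-screen or off-screen source; it exists for the audience alone, so non-diegetic.
(2) remembered music, private to Fionn — Leilani is oblivious because it isn't in the room → meta-diegetic.
Sound (3): the caption isn't part of the story world, so neither is the sound tied to it, so non-diegetic.
(4) the narrator exists outside the story world, addressing only the audience → non-diegetic.
So 3 of the 4 are non-diegetic: (1), (3), (4).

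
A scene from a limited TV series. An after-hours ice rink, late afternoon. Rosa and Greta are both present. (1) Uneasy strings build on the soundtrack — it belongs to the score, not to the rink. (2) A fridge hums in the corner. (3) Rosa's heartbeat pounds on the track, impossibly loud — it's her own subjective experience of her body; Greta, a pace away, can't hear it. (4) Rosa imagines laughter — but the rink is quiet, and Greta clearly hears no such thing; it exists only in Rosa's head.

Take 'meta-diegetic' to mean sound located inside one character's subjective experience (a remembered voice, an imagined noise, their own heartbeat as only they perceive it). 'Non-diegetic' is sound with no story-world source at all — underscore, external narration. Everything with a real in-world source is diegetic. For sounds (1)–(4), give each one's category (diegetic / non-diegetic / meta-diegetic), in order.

Sound (1): score with no on-screen or off-screen source; it exists for the audience alone, so non-diegetic.
(2) is diegetic: it's the actual ambient sound of the location.
Sound (3): point-of-audition from inside Rosa's body; not a sound in the room, so meta-diegetic.
(4) is meta-diegetic: the sound is imagined by Rosa; nothing in the story world is producing it and Greta can't hear it.

non-diegetic, diegetic, meta-diegetic, meta-diegetic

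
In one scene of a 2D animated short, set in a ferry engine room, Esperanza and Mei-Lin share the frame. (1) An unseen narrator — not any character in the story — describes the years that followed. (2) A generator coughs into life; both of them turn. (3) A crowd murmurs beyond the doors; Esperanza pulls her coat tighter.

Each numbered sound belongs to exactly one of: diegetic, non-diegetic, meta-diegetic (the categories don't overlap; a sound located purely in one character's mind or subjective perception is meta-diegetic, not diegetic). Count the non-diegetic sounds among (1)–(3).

1

Sound (1): commentary laid over the scene from outside the fiction, so non-diegetic.
(2) is diegetic: an in-world source (a generator); characters could hear it.
Sound (3): ambient/room sound belonging to the story's physical space, so diegetic.
So 1 of the 3 is non-diegetic: (1).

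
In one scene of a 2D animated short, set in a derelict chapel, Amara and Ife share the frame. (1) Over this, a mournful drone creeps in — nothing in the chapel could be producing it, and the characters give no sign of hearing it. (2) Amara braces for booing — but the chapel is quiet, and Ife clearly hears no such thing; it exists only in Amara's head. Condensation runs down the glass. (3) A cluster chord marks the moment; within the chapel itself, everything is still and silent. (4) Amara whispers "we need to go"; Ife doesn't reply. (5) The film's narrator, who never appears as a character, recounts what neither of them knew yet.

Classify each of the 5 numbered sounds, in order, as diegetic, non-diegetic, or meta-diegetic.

non-diegetic, meta-diegetic, non-diegetic, diegetic, non-diegetic

(1) is non-diegetic: nothing in the chapel produces it and the characters don't hear it — pure soundtrack.
Sound (2): the sound is imagined by Amara; nothing in the story world is producing it and Ife can't hear it, so meta-diegetic.
Sound (3): nothing in the scene produces it; it's an accent added for the audience, so non-diegetic.
(4) is diegetic: spoken by a character present in the story world.
Sound (5): the narrator exists outside the story world, addressing only the audience, so non-diegetic.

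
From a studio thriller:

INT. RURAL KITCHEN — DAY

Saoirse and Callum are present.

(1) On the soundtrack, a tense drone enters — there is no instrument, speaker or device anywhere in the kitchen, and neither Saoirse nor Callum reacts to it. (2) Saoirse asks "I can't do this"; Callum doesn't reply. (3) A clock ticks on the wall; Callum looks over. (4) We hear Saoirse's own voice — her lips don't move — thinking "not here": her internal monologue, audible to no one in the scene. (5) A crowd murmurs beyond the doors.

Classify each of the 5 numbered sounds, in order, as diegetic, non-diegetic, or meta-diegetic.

(1) is non-diegetic: it has no source in the story world and no character can hear it — it's underscore.
Sound (2): Saoirse is a character speaking aloud in the scene, so diegetic.
(3) the sound comes from a clock physically present in the location → diegetic.
(4) it's Saoirse's unspoken thought, heard only by the audience via her subjectivity → meta-diegetic.
(5) is diegetic: ambient/room sound belonging to the story's physical space.

non-diegetic, diegetic, diegetic, meta-diegetic, diegetic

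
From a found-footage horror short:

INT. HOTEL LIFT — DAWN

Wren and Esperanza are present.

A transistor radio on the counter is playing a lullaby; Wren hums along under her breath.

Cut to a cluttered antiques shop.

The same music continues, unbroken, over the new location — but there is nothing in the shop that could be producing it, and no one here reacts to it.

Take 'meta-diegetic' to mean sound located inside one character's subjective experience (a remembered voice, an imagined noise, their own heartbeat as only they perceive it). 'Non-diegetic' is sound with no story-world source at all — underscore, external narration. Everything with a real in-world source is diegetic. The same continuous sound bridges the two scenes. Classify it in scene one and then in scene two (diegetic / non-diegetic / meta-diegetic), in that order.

diegetic, non-diegetic

Scene one: a transistor radio is an on-screen source and Wren reacts to it → diegetic.
Scene two: there is no source in the shop and no one hears it — it's now underscore → non-diegetic.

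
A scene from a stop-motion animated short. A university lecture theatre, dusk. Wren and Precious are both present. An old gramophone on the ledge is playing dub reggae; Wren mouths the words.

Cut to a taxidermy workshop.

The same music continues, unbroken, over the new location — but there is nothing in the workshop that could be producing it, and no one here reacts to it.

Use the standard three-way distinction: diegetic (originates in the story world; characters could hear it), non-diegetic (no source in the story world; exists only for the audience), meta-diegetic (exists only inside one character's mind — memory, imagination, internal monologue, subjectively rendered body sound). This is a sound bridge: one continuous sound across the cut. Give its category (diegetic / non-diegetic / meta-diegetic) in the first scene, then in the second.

diegetic, non-diegetic

Scene one: an old gramophone is an on-screen source and Wren reacts to it → diegetic.
Scene two: there is no source in the workshop and no one hears it — it's now underscore → non-diegetic.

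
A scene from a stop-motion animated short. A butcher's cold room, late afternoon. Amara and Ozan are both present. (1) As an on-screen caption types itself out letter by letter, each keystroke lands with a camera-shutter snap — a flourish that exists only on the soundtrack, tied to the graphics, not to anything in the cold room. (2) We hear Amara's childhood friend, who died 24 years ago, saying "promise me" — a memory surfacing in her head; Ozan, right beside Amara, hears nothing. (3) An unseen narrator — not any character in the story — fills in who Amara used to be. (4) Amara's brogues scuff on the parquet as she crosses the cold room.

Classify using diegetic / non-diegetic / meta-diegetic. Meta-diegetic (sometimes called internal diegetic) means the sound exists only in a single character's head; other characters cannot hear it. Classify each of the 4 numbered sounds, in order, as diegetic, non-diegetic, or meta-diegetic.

(1) the caption isn't part of the story world, so neither is the sound tied to it → non-diegetic.
(2) is meta-diegetic: a remembered line, private to Amara — not present in the room, not audible to Ozan.
(3) is non-diegetic: the narrator exists outside the story world, addressing only the audience.
(4) is diegetic: it's the physical sound of Amara moving in the space.

non-diegetic, meta-diegetic, non-diegetic, diegetic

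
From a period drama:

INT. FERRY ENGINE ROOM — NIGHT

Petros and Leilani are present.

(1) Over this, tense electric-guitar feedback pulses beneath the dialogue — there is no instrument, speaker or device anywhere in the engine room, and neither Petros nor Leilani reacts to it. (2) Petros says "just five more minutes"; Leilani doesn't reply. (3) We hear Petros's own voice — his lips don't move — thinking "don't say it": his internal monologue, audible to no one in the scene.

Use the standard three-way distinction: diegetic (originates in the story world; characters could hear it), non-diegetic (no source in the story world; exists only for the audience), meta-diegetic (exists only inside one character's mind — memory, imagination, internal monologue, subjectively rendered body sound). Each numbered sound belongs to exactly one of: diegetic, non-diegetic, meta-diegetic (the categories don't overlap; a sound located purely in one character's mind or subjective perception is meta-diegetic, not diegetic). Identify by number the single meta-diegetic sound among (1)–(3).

3

(1) is non-diegetic: score with no on-screen or off-screen source; it exists for the audience alone.
Sound (2): spoken by a character present in the story world, so diegetic.
(3) internal monologue — inside Petros's mind, not spoken into the scene → meta-diegetic.
Only (3) is meta-diegetic.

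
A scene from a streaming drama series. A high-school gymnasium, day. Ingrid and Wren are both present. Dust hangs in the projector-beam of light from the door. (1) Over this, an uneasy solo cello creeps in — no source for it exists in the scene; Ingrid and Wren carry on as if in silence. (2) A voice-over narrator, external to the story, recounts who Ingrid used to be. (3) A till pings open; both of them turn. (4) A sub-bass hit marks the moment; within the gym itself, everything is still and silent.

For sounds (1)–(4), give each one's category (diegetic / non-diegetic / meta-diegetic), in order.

(1) is non-diegetic: score with no on-screen or off-screen source; it exists for the audience alone.
Sound (2): commentary laid over the scene from outside the fiction, so non-diegetic.
Sound (3): the sound comes from a till physically present in the location, so diegetic.
Sound (4): nothing in the scene produces it; it's an accent added for the audience, so non-diegetic.

non-diegetic, non-diegetic, diegetic, non-diegetic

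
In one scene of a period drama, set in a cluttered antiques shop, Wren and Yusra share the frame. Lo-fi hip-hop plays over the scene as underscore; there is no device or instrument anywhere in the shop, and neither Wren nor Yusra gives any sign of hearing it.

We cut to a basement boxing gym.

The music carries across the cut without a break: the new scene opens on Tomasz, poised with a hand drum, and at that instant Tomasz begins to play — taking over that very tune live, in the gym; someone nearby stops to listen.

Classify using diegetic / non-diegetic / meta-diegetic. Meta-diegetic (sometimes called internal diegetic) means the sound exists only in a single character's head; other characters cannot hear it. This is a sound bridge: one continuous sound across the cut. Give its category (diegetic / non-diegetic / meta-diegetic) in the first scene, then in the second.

Scene one: there's no in-world source anywhere and no character hears it — underscore for the audience only → non-diegetic.
Scene two: from the moment Tomasz starts playing, the tune is being performed on a hand drum inside the story world and another character hears it → diegetic.

non-diegetic, diegetic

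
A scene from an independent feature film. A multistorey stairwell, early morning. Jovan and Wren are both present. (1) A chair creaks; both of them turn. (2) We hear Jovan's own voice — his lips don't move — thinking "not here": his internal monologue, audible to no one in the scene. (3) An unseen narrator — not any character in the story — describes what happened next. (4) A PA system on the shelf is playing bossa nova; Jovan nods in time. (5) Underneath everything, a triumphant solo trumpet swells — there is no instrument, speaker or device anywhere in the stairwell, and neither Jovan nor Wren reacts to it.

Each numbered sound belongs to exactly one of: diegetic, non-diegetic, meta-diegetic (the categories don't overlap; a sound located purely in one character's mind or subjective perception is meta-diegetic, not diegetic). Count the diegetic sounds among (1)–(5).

Sound (1): the sound comes from a chair physically present in the location, so diegetic.
(2) Jovan's thought-voice: a private mental sound no other character can hear → meta-diegetic.
(3) commentary laid over the scene from outside the fiction → non-diegetic.
Sound (4): a PA system is a physical source in the scene and Jovan reacts to it, so diegetic.
(5) score with no on-screen or off-screen source; it exists for the audience alone → non-diegetic.
Diegetic: (1), (4) — that's 2.

2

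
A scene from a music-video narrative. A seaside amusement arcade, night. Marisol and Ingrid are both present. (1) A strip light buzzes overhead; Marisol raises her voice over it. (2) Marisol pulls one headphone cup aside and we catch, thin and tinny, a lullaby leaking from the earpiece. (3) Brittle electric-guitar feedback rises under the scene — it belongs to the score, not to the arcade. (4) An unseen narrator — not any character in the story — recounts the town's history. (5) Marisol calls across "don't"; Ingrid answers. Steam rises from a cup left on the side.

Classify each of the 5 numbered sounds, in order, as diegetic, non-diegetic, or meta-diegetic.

diegetic, diegetic, non-diegetic, non-diegetic, diegetic

(1) is diegetic: ambient/room sound belonging to the story's physical space.
Sound (2): the earpiece is a real device on Marisol's head — source music, so diegetic.
(3) is non-diegetic: nothing in the arcade produces it and the characters don't hear it — pure soundtrack.
(4) external voice-over — not a character, not heard by anyone in the scene → non-diegetic.
(5) Marisol is a character speaking aloud in the scene → diegetic.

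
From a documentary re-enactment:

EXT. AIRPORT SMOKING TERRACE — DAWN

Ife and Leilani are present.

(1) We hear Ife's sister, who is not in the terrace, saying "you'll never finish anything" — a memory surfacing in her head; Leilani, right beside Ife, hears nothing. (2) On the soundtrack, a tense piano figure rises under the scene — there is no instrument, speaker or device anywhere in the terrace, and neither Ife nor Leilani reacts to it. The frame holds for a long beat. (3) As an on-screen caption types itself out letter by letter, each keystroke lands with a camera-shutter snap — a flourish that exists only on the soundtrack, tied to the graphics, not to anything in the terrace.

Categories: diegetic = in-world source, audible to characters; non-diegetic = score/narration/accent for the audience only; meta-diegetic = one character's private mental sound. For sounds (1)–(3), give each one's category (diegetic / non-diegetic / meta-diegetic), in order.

meta-diegetic, non-diegetic, non-diegetic

(1) it's Ife's recollection rendered as sound; the other character can't hear it → meta-diegetic.
Sound (2): nothing in the terrace produces it and the characters don't hear it — pure soundtrack, so non-diegetic.
Sound (3): the caption isn't part of the story world, so neither is the sound tied to it, so non-diegetic.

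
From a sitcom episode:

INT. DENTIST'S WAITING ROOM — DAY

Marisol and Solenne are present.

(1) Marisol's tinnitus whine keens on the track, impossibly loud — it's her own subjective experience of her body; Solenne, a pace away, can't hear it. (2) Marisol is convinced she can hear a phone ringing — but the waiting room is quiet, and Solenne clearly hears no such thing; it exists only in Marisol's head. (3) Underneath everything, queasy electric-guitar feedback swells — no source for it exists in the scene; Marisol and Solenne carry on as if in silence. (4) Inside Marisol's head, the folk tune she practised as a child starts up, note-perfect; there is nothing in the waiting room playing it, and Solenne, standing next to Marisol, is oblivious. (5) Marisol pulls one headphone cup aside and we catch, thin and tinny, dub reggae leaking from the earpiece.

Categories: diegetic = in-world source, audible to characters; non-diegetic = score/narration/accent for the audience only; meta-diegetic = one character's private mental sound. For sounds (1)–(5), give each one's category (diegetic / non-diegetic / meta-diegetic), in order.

(1) it's Marisol's internal bodily sensation rendered as sound; only Marisol 'hears' it → meta-diegetic.
Sound (2): the sound is imagined by Marisol; nothing in the story world is producing it and Solenne can't hear it, so meta-diegetic.
(3) is non-diegetic: it has no source in the story world and no character can hear it — it's underscore.
(4) is meta-diegetic: the music is a memory playing inside Marisol's mind alone; no real-world source, Solenne can't hear it.
Sound (5): the headphones are an on-screen source, so diegetic.

meta-diegetic, meta-diegetic, non-diegetic, meta-diegetic, diegetic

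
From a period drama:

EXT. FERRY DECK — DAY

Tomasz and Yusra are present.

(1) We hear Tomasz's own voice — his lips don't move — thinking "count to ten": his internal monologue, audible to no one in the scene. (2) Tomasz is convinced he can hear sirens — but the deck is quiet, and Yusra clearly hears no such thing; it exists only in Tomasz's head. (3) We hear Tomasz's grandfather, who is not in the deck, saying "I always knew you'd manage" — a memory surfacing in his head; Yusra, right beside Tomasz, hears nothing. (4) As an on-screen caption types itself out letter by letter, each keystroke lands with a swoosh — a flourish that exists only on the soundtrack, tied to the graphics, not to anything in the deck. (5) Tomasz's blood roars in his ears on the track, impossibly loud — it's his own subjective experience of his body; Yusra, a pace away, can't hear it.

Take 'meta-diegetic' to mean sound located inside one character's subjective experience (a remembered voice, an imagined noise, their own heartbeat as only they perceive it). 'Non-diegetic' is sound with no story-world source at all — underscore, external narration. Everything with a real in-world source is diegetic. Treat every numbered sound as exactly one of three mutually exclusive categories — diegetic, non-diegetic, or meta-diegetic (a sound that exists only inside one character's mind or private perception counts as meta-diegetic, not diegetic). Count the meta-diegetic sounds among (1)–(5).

(1) is meta-diegetic: Tomasz's thought-voice: a private mental sound no other character can hear.
(2) is meta-diegetic: Tomasz alone 'hears' it — an imagined sound, not present in the space.
(3) it's Tomasz's recollection rendered as sound; the other character can't hear it → meta-diegetic.
Sound (4): sound married to a title/caption — outside the diegesis by definition, so non-diegetic.
(5) is meta-diegetic: a subjective body sound — Tomasz's private perception, inaudible to Yusra.
So 4 of the 5 are meta-diegetic: (1), (2), (3), (5).

4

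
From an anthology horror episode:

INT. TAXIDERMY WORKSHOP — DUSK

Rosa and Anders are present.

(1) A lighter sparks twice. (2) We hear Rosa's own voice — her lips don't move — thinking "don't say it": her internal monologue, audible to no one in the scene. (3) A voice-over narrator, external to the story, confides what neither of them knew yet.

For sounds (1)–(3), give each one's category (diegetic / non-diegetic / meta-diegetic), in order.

diegetic, meta-diegetic, non-diegetic

(1) an in-world source (a lighter); characters could hear it → diegetic.
(2) is meta-diegetic: Rosa's thought-voice: a private mental sound no other character can hear.
(3) is non-diegetic: commentary laid over the scene from outside the fiction.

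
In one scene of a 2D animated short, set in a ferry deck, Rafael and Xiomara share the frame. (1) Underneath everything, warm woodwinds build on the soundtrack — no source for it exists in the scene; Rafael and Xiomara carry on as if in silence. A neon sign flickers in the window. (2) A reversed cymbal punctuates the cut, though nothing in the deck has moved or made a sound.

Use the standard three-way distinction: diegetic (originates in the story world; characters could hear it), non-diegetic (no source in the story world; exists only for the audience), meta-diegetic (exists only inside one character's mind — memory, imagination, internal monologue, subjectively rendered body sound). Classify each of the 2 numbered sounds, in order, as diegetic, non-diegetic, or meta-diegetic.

Sound (1): score with no on-screen or off-screen source; it exists for the audience alone, so non-diegetic.
(2) it's a sound-design accent with no in-world source; no one in the scene can hear it → non-diegetic.

non-diegetic, non-diegetic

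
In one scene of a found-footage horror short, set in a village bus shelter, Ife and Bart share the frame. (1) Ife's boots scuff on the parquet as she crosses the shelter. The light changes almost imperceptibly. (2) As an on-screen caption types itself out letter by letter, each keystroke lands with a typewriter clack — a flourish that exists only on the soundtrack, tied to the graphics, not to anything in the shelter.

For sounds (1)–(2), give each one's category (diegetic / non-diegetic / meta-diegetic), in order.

diegetic, non-diegetic

(1) is diegetic: it's the physical sound of Ife moving in the space.
(2) sound married to a title/caption — outside the diegesis by definition → non-diegetic.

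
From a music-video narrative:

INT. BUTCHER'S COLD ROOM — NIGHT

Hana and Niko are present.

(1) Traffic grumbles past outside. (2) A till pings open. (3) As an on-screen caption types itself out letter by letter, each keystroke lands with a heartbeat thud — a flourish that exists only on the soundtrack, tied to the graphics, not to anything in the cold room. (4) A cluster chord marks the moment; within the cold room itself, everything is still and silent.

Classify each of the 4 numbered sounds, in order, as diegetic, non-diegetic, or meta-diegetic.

(1) is diegetic: it's the actual ambient sound of the location.
(2) an in-world source (a till); characters could hear it → diegetic.
(3) is non-diegetic: sound married to a title/caption — outside the diegesis by definition.
(4) an editorial stinger — it belongs to the cut, not the story world → non-diegetic.

diegetic, diegetic, non-diegetic, non-diegetic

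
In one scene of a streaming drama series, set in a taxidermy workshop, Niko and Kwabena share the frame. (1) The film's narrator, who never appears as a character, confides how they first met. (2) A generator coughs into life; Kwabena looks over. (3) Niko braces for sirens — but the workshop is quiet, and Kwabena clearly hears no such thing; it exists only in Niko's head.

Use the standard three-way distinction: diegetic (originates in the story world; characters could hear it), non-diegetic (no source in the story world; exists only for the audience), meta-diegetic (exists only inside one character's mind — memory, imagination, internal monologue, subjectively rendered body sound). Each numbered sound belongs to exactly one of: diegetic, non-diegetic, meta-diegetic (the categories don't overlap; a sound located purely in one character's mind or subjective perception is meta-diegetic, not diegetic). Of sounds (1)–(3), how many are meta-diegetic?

(1) is non-diegetic: commentary laid over the scene from outside the fiction.
(2) an in-world source (a generator); characters could hear it → diegetic.
(3) the sound is imagined by Niko; nothing in the story world is producing it and Kwabena can't hear it → meta-diegetic.
So 1 of the 3 is meta-diegetic: (3).

1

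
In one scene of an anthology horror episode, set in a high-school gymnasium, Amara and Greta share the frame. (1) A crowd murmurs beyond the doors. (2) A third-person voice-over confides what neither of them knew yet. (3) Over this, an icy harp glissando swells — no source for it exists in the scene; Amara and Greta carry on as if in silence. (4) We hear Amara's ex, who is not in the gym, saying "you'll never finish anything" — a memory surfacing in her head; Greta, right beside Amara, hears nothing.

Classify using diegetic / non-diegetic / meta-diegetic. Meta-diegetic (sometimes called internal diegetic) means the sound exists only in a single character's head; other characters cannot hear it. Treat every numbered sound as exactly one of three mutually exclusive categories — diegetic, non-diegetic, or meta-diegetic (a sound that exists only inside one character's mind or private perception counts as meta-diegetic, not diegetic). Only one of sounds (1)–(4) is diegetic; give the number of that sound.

(1) a crowd is part of the location's real environment → diegetic.
(2) is non-diegetic: external voice-over — not a character, not heard by anyone in the scene.
(3) is non-diegetic: nothing in the gym produces it and the characters don't hear it — pure soundtrack.
(4) it's Amara's recollection rendered as sound; the other character can't hear it → meta-diegetic.
Only (1) is diegetic.

1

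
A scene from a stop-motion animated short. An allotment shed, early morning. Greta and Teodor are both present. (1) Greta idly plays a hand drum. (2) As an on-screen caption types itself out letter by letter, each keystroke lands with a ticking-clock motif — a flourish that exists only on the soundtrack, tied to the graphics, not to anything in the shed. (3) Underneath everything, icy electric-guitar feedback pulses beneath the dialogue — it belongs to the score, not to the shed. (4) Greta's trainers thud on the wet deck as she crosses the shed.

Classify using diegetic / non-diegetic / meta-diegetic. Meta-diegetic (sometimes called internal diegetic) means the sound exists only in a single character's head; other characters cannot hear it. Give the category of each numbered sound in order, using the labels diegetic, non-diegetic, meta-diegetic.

(1) is diegetic: a character is playing a hand drum on screen.
(2) it accompanies on-screen graphics, not anything inside the story world → non-diegetic.
(3) is non-diegetic: it has no source in the story world and no character can hear it — it's underscore.
(4) Greta's footsteps are produced in the story world → diegetic.

diegetic, non-diegetic, non-diegetic, diegetic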